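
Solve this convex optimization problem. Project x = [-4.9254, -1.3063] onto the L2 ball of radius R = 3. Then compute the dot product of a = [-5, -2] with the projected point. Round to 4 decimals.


Step 1: Compute ||x|| (intermediates to 6 decimals).
||x|| = sqrt((-4.9254)^2 + (-1.3063)^2) = 5.095683
Step 2: Project.
Since ||x|| > R, scale = R/||x|| = 3/5.095683 = 0.588734, proj(x) = scale * x
proj(x) = [-2.89975, -0.769063]
Step 3: Dot product.
a^T * proj(x) = -5*(-2.89975) - 2*(-0.769063) = 16.0369


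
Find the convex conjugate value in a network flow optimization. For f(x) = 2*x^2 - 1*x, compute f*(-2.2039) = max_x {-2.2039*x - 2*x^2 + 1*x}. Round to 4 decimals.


f*(y) = sup_x {y*x - a*x^2 - b*x} = sup_x {(y-b)*x - a*x^2}
FOC: (y - b) - 2a*x = 0 => x* = (y - b)/(2a)
x* = (-2.2039 + 1)/(2*2) = -0.301
f*(-2.2039) = (y-b)^2/(4a) = (-2.2039 + 1)^2/(4*2)
= 1.4494/8 = 0.1812


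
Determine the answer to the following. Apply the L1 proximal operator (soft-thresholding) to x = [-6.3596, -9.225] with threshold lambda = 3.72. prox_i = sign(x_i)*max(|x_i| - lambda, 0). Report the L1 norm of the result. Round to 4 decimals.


Soft-thresholding with lambda = 3.72:
prox(-6.3596) = sign(-6.3596)*max(|-6.3596| - 3.72, 0) = -2.6396
prox(-9.225) = sign(-9.225)*max(|-9.225| - 3.72, 0) = -5.505
prox(x) = [-2.6396, -5.505]
||prox(x)||_1 = 2.6396 + 5.505 = 8.1446


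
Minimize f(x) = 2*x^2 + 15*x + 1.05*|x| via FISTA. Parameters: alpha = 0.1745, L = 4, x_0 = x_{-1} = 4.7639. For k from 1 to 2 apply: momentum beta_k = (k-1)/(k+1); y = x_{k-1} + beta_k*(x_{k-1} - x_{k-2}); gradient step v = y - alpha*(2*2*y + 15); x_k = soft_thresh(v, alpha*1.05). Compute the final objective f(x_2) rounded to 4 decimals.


FISTA on f(x) = 2*x^2 + 15*x + 1.05*|x|
L = 4, alpha = 0.1745
Iteration 1: beta = 0.0, y = 4.7639 + 0.0*(4.7639 - 4.7639) = 4.7639
  grad(y) = 34.0556, v = y - alpha*grad = -1.1788
  prox(v) = soft_thresh(-1.1788, 0.1832) = -0.9956
Iteration 2: beta = 0.3333, y = -0.9956 + 0.3333*(-0.9956 - 4.7639) = -2.9154
  grad(y) = 3.3384, v = y - alpha*grad = -3.498
  prox(v) = soft_thresh(-3.498, 0.1832) = -3.3147
f(x_2) = 2*(-3.3147)^2 + 15*(-3.3147) + 1.05*|-3.3147| = -24.2656


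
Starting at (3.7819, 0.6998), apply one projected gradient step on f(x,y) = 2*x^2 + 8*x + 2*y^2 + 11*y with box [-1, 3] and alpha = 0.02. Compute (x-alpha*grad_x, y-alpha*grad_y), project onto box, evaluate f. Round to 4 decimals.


Step 1: Compute gradient at (3.7819, 0.6998).
grad_x = 2*2*3.7819 + 8 = 23.1276
grad_y = 2*2*0.6998 + 11 = 13.7992
Step 2: Gradient step.
x_raw = 3.7819 - 0.02*23.1276 = 3.3193
y_raw = 0.6998 - 0.02*13.7992 = 0.4238
Step 3: Project onto [-1, 3].
x_proj = clip(3.3193) = 3.0
y_proj = clip(0.4238) = 0.4238
Step 4: Evaluate f.
f(3.0, 0.4238) = 47.0212


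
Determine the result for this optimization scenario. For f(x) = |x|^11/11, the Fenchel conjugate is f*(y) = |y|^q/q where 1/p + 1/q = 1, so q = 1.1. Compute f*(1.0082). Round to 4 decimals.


The conjugate exponent q satisfies 1/p + 1/q = 1.
p = 11, so q = 11/(11 - 1) = 1.1
|y|^q = 1.0082^1.1 = 1.009
f*(1.0082) = 1.009 / 1.1 = 0.9173


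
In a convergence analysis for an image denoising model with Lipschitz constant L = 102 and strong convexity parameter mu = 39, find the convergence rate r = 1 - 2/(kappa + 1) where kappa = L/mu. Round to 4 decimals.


Step 1: Compute the condition number.
kappa = L/mu = 102/39 = 2.6154
Step 2: Compute the convergence rate.
r = 1 - 2/(kappa + 1) = 1 - 2*mu/(L + mu) = (L - mu)/(L + mu) = 63/141 = 0.4468


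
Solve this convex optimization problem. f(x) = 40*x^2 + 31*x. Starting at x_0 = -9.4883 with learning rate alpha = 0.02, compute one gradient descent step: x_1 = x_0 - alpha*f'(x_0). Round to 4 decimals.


We compute the gradient at x_0 and apply the update.
f'(x) = 80*x + 31
f'(-9.4883) = 80*-9.4883 + 31 = -728.064
x_1 = -9.4883 - 0.02*-728.064 = 5.073


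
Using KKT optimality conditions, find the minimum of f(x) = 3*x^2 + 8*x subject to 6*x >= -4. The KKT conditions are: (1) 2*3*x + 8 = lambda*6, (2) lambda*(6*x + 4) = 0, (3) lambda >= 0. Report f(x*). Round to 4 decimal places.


Step 1: Try lambda = 0 (constraint inactive).
x_unc = -8/(2*3) = -1.3333
Check: 6*-1.3333 = -7.9998 < -4 -- violated!
Step 2: Constraint must be active: 6*x = -4
x* = -4/6 = -2/3 = -0.6667 (rounded; the exact value -2/3 is used below)
lambda = (2*3*(-2/3) + 8)/6 = 0.6667
Step 3: Compute optimal value.
f(x*) = 3*(-2/3)^2 + 8*(-2/3) = -4.0


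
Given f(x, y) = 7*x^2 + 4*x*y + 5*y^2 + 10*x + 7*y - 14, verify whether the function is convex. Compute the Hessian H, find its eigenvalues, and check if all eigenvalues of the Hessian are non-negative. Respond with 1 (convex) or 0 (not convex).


The Hessian of f(x,y) = 7*x^2 + 4*x*y + 5*y^2 + 10*x + 7*y - 14 is:
H = [[14, 4], [4, 10]]
Trace = 14 + 10 = 24
Determinant = 14*10 - (4)^2 = 124
Discriminant = (24)^2 - 4*124 = 80.0
Eigenvalues: lambda_1 = 7.5279, lambda_2 = 16.4721
The function is convex.

1


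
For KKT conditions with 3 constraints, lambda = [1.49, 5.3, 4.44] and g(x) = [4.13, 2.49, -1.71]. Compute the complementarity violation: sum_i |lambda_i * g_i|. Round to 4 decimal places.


KKT complementary slackness check:
lambda_1 * g_1 = 1.49 * 4.13 = 6.1537
lambda_2 * g_2 = 5.3 * 2.49 = 13.197
lambda_3 * g_3 = 4.44 * -1.71 = -7.5924
Total violation = 6.1537 + 13.197 + 7.5924 = 26.9431


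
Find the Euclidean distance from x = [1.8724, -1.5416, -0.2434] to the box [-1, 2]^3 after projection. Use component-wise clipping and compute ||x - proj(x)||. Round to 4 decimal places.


Project each component onto [-1, 2].
clip(1.8724) = 1.8724, clip(-1.5416) = -1.0, clip(-0.2434) = -0.2434
Projection = [1.8724, -1.0, -0.2434]
Squared diffs: [0.0, 0.2933, 0.0]
Distance = sqrt(0.2933) = 0.5416


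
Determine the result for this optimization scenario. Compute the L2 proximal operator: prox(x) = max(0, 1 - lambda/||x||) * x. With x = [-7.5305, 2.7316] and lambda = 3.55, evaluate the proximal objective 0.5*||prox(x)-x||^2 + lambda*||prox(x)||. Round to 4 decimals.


Step 1: Compute ||x||.
||x|| = 8.0106
Step 2: Compute scaling factor.
scale = max(0, 1 - 3.55/8.0106) = 0.5568
Step 3: prox(x) = [-4.1933, 1.5211]
||prox(x)|| = 4.4606
Step 4: Proximal objective.
0.5*||prox-x||^2 = 6.3013
lambda*||prox|| = 15.8351
Total = 22.1365


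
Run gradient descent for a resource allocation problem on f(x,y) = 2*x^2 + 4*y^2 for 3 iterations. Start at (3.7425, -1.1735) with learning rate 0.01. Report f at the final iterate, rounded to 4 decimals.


Gradient descent on f(x,y) = 2*x^2 + 4*y^2.
Starting point: (3.7425, -1.1735), alpha = 0.01
Step 1: grad_x = 2*2*3.7425 = 14.97, grad_y = 2*4*-1.1735 = -9.388
  x_1 = 3.7425 - 0.01*14.97 = 3.5928
  y_1 = -1.1735 - 0.01*-9.388 = -1.0796
Step 2: grad_x = 2*2*3.5928 = 14.3712, grad_y = 2*4*-1.0796 = -8.637
  x_2 = 3.5928 - 0.01*14.3712 = 3.4491
  y_2 = -1.0796 - 0.01*-8.637 = -0.9933
Step 3: grad_x = 2*2*3.4491 = 13.7964, grad_y = 2*4*-0.9933 = -7.946
  x_3 = 3.4491 - 0.01*13.7964 = 3.3111
  y_3 = -0.9933 - 0.01*-7.946 = -0.9138
f(3.3111, -0.9138) = 2*3.3111^2 + 4*(-0.9138)^2 = 25.2671


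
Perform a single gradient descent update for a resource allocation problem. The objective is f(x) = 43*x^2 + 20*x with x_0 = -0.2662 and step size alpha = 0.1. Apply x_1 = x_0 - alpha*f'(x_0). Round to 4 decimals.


We compute the gradient at x_0 and apply the update.
f'(x) = 86*x + 20
f'(-0.2662) = 86*-0.2662 + 20 = -2.8932
x_1 = -0.2662 - 0.1*-2.8932 = 0.0231


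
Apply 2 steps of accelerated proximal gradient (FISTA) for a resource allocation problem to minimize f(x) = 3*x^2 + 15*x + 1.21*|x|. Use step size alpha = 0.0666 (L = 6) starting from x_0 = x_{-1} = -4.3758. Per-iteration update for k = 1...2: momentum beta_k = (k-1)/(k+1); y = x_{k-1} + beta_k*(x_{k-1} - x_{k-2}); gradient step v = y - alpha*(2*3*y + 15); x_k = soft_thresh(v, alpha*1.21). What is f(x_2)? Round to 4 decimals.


FISTA on f(x) = 3*x^2 + 15*x + 1.21*|x|
L = 6, alpha = 0.0666
Iteration 1: beta = 0.0, y = -4.3758 + 0.0*(-4.3758 + 4.3758) = -4.3758
  grad(y) = -11.2548, v = y - alpha*grad = -3.6262
  prox(v) = soft_thresh(-3.6262, 0.0806) = -3.5456
Iteration 2: beta = 0.3333, y = -3.5456 + 0.3333*(-3.5456 + 4.3758) = -3.2689
  grad(y) = -4.6136, v = y - alpha*grad = -2.9617
  prox(v) = soft_thresh(-2.9617, 0.0806) = -2.8811
f(x_2) = 3*(-2.8811)^2 + 15*(-2.8811) + 1.21*|-2.8811| = -14.8282


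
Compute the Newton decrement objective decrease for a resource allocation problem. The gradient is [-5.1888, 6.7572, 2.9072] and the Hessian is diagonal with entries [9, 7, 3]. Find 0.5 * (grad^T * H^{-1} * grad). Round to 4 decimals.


Step 1: H is diagonal, so H^(-1) * g = [-0.5765, 0.9653, 0.9691].
Step 2: g^T H^(-1) g = sum_i g_i^2 / H_ii
  = (-5.1888)^2/9 + (6.7572)^2/7 + (2.9072)^2/3
  = 2.9915 + 6.5228 + 2.8173 = 12.3316
Step 3: Objective decrease = 0.5 * g^T H^(-1) g = 6.1658


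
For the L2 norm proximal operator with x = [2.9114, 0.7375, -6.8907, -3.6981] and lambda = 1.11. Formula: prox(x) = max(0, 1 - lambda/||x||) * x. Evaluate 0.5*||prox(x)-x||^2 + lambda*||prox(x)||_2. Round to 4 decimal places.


Step 1: Compute ||x||.
||x|| = 8.3772
Step 2: Compute scaling factor.
scale = max(0, 1 - 1.11/8.3772) = 0.8675
Step 3: prox(x) = [2.5256, 0.6398, -5.9777, -3.2081]
||prox(x)|| = 7.2672
Step 4: Proximal objective.
0.5*||prox-x||^2 = 0.6161
lambda*||prox|| = 8.0666
Total = 8.6827


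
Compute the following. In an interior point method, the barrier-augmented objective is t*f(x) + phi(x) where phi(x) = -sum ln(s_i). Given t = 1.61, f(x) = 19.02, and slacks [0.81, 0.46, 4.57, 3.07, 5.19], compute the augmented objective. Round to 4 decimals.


Step 1: Compute log-barrier.
ln values: [-0.2107, -0.7765, 1.5195, 1.1217, 1.6467]
phi = -(-0.2107 - 0.7765 + 1.5195 + 1.1217 + 1.6467) = -3.3007
Step 2: Compute augmented objective.
t*f(x) = 1.61*19.02 = 30.6222
Total = 30.6222 - 3.3007 = 27.3215


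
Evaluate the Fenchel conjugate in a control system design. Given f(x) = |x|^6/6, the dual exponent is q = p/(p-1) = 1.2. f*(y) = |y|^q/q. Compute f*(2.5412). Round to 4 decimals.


The conjugate exponent q satisfies 1/p + 1/q = 1.
p = 6, so q = 6/(6 - 1) = 1.2
|y|^q = 2.5412^1.2 = 3.0623
f*(2.5412) = 3.0623 / 1.2 = 2.5519


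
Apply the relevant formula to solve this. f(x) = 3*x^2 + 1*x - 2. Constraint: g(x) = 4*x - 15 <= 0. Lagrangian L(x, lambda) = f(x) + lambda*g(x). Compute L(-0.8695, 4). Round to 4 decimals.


Step 1: Evaluate f(x).
f(-0.8695) = 3*(-0.8695)^2 + 1*(-0.8695) - 2 = -0.6014
Step 2: Evaluate g(x).
g(-0.8695) = 4*-0.8695 - 15 = -18.478
Step 3: Compute Lagrangian.
L = -0.6014 + 4*-18.478 = -74.5134


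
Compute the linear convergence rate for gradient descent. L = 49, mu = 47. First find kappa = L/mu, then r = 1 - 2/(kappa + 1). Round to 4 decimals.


Step 1: Compute the condition number.
kappa = L/mu = 49/47 = 1.0426
Step 2: Compute the convergence rate.
r = 1 - 2/(kappa + 1) = 1 - 2*mu/(L + mu) = (L - mu)/(L + mu) = 2/96 = 0.0208


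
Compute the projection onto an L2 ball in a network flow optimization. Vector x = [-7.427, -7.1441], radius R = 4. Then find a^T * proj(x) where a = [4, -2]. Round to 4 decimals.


Step 1: Compute ||x|| (intermediates to 6 decimals).
||x|| = sqrt((-7.427)^2 + (-7.1441)^2) = 10.305265
Step 2: Project.
Since ||x|| > R, scale = R/||x|| = 4/10.305265 = 0.388151, proj(x) = scale * x
proj(x) = [-2.882797, -2.77299]
Step 3: Dot product.
a^T * proj(x) = 4*(-2.882797) - 2*(-2.77299) = -5.9852


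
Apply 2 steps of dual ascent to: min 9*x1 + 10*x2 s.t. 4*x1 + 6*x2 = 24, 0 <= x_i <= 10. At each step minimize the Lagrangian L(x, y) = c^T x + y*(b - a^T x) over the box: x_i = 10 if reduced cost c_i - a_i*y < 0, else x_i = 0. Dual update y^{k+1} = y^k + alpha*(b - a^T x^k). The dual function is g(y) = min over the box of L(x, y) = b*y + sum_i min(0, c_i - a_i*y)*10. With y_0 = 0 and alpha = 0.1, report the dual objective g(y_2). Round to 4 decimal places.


Dual ascent for LP: min 9*x1 + 10*x2, 4*x1 + 6*x2 = 24, 0 <= x_i <= 10
Step 1: y^k = 0.0, reduced costs: (9.0, 10.0)
  x^k = (0.0, 0.0), subgradient = b - a^T x = 24.0
  y^{k+1} = 0.0 + 0.1*24.0 = 2.4
Step 2: y^k = 2.4, reduced costs: (-0.6, -4.4)
  x^k = (10.0, 10.0), subgradient = b - a^T x = -76.0
  y^{k+1} = 2.4 + 0.1*-76.0 = -5.2
Dual objective at y_2 = -5.2: reduced costs (29.8, 41.2), box minimizer x = (0.0, 0.0)
g(y_2) = b*y + (c1 - a1*y)*x1 + (c2 - a2*y)*x2 = 24*(-5.2) + 29.8*0.0 + 41.2*0.0 = -124.8 + 0.0 + 0.0 = -124.8


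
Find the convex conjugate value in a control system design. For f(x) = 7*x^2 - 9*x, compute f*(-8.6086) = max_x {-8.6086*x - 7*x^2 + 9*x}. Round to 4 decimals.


f*(y) = sup_x {y*x - a*x^2 - b*x} = sup_x {(y-b)*x - a*x^2}
FOC: (y - b) - 2a*x = 0 => x* = (y - b)/(2a)
x* = (-8.6086 + 9)/(2*7) = 0.028
f*(-8.6086) = (y-b)^2/(4a) = (-8.6086 + 9)^2/(4*7)
= 0.1532/28 = 0.0055


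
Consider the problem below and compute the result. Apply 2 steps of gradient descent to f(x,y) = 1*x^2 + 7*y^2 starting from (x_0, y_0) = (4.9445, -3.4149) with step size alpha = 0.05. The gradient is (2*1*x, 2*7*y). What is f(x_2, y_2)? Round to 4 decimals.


Gradient descent on f(x,y) = 1*x^2 + 7*y^2.
Starting point: (4.9445, -3.4149), alpha = 0.05
Step 1: grad_x = 2*1*4.9445 = 9.889, grad_y = 2*7*-3.4149 = -47.8086
  x_1 = 4.9445 - 0.05*9.889 = 4.4501
  y_1 = -3.4149 - 0.05*-47.8086 = -1.0245
Step 2: grad_x = 2*1*4.4501 = 8.9001, grad_y = 2*7*-1.0245 = -14.3426
  x_2 = 4.4501 - 0.05*8.9001 = 4.005
  y_2 = -1.0245 - 0.05*-14.3426 = -0.3073
f(4.005, -0.3073) = 1*4.005^2 + 7*(-0.3073)^2 = 16.7016


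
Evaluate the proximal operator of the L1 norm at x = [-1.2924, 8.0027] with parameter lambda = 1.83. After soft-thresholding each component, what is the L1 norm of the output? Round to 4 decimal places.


Soft-thresholding with lambda = 1.83:
prox(-1.2924) = sign(-1.2924)*max(|-1.2924| - 1.83, 0) = 0.0
prox(8.0027) = sign(8.0027)*max(|8.0027| - 1.83, 0) = 6.1727
prox(x) = [0.0, 6.1727]
||prox(x)||_1 = 0.0 + 6.1727 = 6.1727


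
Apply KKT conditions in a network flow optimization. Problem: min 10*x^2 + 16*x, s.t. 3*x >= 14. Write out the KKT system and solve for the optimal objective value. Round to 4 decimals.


Step 1: Try lambda = 0 (constraint inactive).
x_unc = -16/(2*10) = -0.8
Check: 3*-0.8 = -2.4 < 14 -- violated!
Step 2: Constraint must be active: 3*x = 14
x* = 14/3 = 4.6667 (rounded; the exact value 14/3 is used below)
lambda = (2*10*(14/3) + 16)/3 = 36.4444
Step 3: Compute optimal value.
f(x*) = 10*(14/3)^2 + 16*(14/3) = 292.4444


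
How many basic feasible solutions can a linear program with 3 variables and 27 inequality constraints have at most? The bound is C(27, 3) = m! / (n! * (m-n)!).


Each vertex corresponds to some choice of n active constraints out of m, so the number of vertices is at most C(m, n) = m! / (n!(m-n)!).
m = 27, n = 3
Numerator: 27 * 26 * 25
Denominator: 3! = 6
C(27, 3) = 2925


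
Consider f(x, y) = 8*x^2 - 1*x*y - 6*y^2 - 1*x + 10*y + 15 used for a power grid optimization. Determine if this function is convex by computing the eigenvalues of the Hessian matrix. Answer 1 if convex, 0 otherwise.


The Hessian of f(x,y) = 8*x^2 - 1*x*y - 6*y^2 - 1*x + 10*y + 15 is:
H = [[16, -1], [-1, -12]]
Trace = 16 - 12 = 4
Determinant = 16*-12 - (-1)^2 = -193
Discriminant = (4)^2 - 4*-193 = 788.0
Eigenvalues: lambda_1 = -12.0357, lambda_2 = 16.0357
The function is not convex.

0


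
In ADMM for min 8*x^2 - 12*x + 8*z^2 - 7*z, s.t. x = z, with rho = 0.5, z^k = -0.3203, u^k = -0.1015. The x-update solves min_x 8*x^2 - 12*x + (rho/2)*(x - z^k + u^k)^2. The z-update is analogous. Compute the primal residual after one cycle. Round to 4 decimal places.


ADMM iteration with rho = 0.5, z^k = -0.3203, u^k = -0.1015
Step 1: x-update.
Minimize 8*x^2 - 12*x + (0.5/2)*(x + 0.3203 - 0.1015)^2
FOC: (2*8 + 0.5)*x = 12 + 0.5*(-0.3203 + 0.1015)
x^{k+1} = 0.7206
Step 2: z-update.
Minimize 8*z^2 - 7*z + (0.5/2)*(0.7206 - z - 0.1015)^2
FOC: (2*8 + 0.5)*z = 7 + 0.5*(0.7206 - 0.1015)
z^{k+1} = 0.443
Step 3: u-update.
u^{k+1} = -0.1015 + 0.7206 - 0.443 = 0.1761
Step 4: Primal residual = |0.7206 - 0.443| = 0.2776


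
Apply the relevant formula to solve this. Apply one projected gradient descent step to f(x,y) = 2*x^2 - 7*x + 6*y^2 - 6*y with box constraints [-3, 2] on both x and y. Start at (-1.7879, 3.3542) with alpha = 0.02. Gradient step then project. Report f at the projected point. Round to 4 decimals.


Step 1: Compute gradient at (-1.7879, 3.3542).
grad_x = 2*2*-1.7879 - 7 = -14.1516
grad_y = 2*6*3.3542 - 6 = 34.2504
Step 2: Gradient step.
x_raw = -1.7879 - 0.02*-14.1516 = -1.5049
y_raw = 3.3542 - 0.02*34.2504 = 2.6692
Step 3: Project onto [-3, 2].
x_proj = clip(-1.5049) = -1.5049
y_proj = clip(2.6692) = 2.0
Step 4: Evaluate f.
f(-1.5049, 2.0) = 27.0633


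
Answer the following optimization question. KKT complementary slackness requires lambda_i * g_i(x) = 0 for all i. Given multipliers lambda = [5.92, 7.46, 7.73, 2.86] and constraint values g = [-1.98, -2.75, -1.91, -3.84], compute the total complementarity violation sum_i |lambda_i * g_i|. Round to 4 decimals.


KKT complementary slackness check:
lambda_1 * g_1 = 5.92 * -1.98 = -11.7216
lambda_2 * g_2 = 7.46 * -2.75 = -20.515
lambda_3 * g_3 = 7.73 * -1.91 = -14.7643
lambda_4 * g_4 = 2.86 * -3.84 = -10.9824
Total violation = 11.7216 + 20.515 + 14.7643 + 10.9824 = 57.9833


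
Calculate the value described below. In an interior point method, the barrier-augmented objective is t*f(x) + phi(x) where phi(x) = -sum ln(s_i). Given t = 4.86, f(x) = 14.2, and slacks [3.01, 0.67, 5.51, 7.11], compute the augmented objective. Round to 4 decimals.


Step 1: Compute log-barrier.
ln values: [1.1019, -0.4005, 1.7066, 1.9615]
phi = -(1.1019 - 0.4005 + 1.7066 + 1.9615) = -4.3695
Step 2: Compute augmented objective.
t*f(x) = 4.86*14.2 = 69.012
Total = 69.012 - 4.3695 = 64.6425


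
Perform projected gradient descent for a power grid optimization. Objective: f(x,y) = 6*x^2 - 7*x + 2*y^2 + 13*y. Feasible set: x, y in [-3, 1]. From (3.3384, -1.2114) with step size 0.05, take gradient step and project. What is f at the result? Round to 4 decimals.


Step 1: Compute gradient at (3.3384, -1.2114).
grad_x = 2*6*3.3384 - 7 = 33.0608
grad_y = 2*2*-1.2114 + 13 = 8.1544
Step 2: Gradient step.
x_raw = 3.3384 - 0.05*33.0608 = 1.6854
y_raw = -1.2114 - 0.05*8.1544 = -1.6191
Step 3: Project onto [-3, 1].
x_proj = clip(1.6854) = 1.0
y_proj = clip(-1.6191) = -1.6191
Step 4: Evaluate f.
f(1.0, -1.6191) = -16.8055


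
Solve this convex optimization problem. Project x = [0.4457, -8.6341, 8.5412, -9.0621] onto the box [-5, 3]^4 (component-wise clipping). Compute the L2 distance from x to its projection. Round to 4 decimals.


Project each component onto [-5, 3].
clip(0.4457) = 0.4457, clip(-8.6341) = -5.0, clip(8.5412) = 3.0, clip(-9.0621) = -5.0
Projection = [0.4457, -5.0, 3.0, -5.0]
Squared diffs: [0.0, 13.2067, 30.7049, 16.5007]
Distance = sqrt(60.4123) = 7.7725


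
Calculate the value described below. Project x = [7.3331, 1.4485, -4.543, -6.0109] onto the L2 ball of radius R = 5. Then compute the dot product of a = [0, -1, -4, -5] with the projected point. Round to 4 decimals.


Step 1: Compute ||x|| (intermediates to 6 decimals).
||x|| = sqrt(7.3331^2 + 1.4485^2 + (-4.543)^2 + (-6.0109)^2) = 10.613307
Step 2: Project.
Since ||x|| > R, scale = R/||x|| = 5/10.613307 = 0.471107, proj(x) = scale * x
proj(x) = [3.454675, 0.682398, -2.140239, -2.831777]
Step 3: Dot product.
a^T * proj(x) = 0*3.454675 - 1*0.682398 - 4*(-2.140239) - 5*(-2.831777) = 22.0374


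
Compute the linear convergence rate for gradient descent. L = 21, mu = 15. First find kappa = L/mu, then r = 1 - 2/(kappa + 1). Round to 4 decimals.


Step 1: Compute the condition number.
kappa = L/mu = 21/15 = 1.4
Step 2: Compute the convergence rate.
r = 1 - 2/(kappa + 1) = 1 - 2*mu/(L + mu) = (L - mu)/(L + mu) = 6/36 = 0.1667


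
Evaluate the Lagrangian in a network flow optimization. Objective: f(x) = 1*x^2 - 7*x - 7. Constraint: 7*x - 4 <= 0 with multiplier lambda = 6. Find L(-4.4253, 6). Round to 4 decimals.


Step 1: Evaluate f(x).
f(-4.4253) = 1*(-4.4253)^2 - 7*(-4.4253) - 7 = 43.5604
Step 2: Evaluate g(x).
g(-4.4253) = 7*-4.4253 - 4 = -34.9771
Step 3: Compute Lagrangian.
L = 43.5604 + 6*-34.9771 = -166.3022


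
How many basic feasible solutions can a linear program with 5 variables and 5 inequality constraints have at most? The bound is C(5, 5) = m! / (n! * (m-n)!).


Each vertex corresponds to some choice of n active constraints out of m, so the number of vertices is at most C(m, n) = m! / (n!(m-n)!).
m = 5, n = 5
Numerator: 5 * 4 * 3 * 2 * 1
Denominator: 5! = 120
C(5, 5) = 1


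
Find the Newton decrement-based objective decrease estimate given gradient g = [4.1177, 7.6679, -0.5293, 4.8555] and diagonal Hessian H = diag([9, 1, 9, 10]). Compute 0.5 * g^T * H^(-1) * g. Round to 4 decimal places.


Step 1: H is diagonal, so H^(-1) * g = [0.4575, 7.6679, -0.0588, 0.4856].
Step 2: g^T H^(-1) g = sum_i g_i^2 / H_ii
  = (4.1177)^2/9 + (7.6679)^2/1 + (-0.5293)^2/9 + (4.8555)^2/10
  = 1.8839 + 58.7967 + 0.0311 + 2.3576 = 63.0693
Step 3: Objective decrease = 0.5 * g^T H^(-1) g = 31.5347


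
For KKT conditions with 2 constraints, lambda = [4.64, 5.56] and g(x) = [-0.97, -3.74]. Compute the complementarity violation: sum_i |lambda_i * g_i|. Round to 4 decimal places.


KKT complementary slackness check:
lambda_1 * g_1 = 4.64 * -0.97 = -4.5008
lambda_2 * g_2 = 5.56 * -3.74 = -20.7944
Total violation = 4.5008 + 20.7944 = 25.2952


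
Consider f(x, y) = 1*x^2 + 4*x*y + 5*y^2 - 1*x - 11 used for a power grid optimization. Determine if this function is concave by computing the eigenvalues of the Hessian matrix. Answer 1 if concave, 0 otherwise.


The Hessian of f(x,y) = 1*x^2 + 4*x*y + 5*y^2 - 1*x - 11 is:
H = [[2, 4], [4, 10]]
Trace = 2 + 10 = 12
Determinant = 2*10 - (4)^2 = 4
Discriminant = (12)^2 - 4*4 = 128.0
Eigenvalues: lambda_1 = 0.3431, lambda_2 = 11.6569
The function is not concave.

0


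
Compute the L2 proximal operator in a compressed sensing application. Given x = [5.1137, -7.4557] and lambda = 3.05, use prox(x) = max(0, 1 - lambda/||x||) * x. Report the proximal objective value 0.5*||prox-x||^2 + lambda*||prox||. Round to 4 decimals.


Step 1: Compute ||x||.
||x|| = 9.0409
Step 2: Compute scaling factor.
scale = max(0, 1 - 3.05/9.0409) = 0.6626
Step 3: prox(x) = [3.3886, -4.9405]
||prox(x)|| = 5.9909
Step 4: Proximal objective.
0.5*||prox-x||^2 = 4.6513
lambda*||prox|| = 18.2722
Total = 22.9234


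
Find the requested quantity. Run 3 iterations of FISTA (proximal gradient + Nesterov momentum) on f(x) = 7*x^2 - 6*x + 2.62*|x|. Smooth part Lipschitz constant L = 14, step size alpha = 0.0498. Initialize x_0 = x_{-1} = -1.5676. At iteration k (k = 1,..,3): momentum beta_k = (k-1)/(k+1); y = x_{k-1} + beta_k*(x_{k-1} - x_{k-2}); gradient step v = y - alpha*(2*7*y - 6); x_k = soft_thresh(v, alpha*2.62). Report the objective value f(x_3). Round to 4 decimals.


FISTA on f(x) = 7*x^2 - 6*x + 2.62*|x|
L = 14, alpha = 0.0498
Iteration 1: beta = 0.0, y = -1.5676 + 0.0*(-1.5676 + 1.5676) = -1.5676
  grad(y) = -27.9464, v = y - alpha*grad = -0.1759
  prox(v) = soft_thresh(-0.1759, 0.1305) = -0.0454
Iteration 2: beta = 0.3333, y = -0.0454 + 0.3333*(-0.0454 + 1.5676) = 0.462
  grad(y) = 0.4681, v = y - alpha*grad = 0.4387
  prox(v) = soft_thresh(0.4387, 0.1305) = 0.3082
Iteration 3: beta = 0.5, y = 0.3082 + 0.5*(0.3082 + 0.0454) = 0.485
  grad(y) = 0.7904, v = y - alpha*grad = 0.4457
  prox(v) = soft_thresh(0.4457, 0.1305) = 0.3152
f(x_3) = 7*0.3152^2 - 6*0.3152 + 2.62*|0.3152| = -0.3699


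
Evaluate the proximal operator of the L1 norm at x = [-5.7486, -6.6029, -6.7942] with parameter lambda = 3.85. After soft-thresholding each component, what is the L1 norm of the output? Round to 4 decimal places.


Soft-thresholding with lambda = 3.85:
prox(-5.7486) = sign(-5.7486)*max(|-5.7486| - 3.85, 0) = -1.8986
prox(-6.6029) = sign(-6.6029)*max(|-6.6029| - 3.85, 0) = -2.7529
prox(-6.7942) = sign(-6.7942)*max(|-6.7942| - 3.85, 0) = -2.9442
prox(x) = [-1.8986, -2.7529, -2.9442]
||prox(x)||_1 = 1.8986 + 2.7529 + 2.9442 = 7.5957


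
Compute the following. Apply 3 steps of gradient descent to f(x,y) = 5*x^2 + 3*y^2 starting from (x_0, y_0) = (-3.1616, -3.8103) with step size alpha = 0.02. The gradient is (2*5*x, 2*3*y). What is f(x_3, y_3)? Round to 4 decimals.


Gradient descent on f(x,y) = 5*x^2 + 3*y^2.
Starting point: (-3.1616, -3.8103), alpha = 0.02
Step 1: grad_x = 2*5*-3.1616 = -31.616, grad_y = 2*3*-3.8103 = -22.8618
  x_1 = -3.1616 - 0.02*-31.616 = -2.5293
  y_1 = -3.8103 - 0.02*-22.8618 = -3.3531
Step 2: grad_x = 2*5*-2.5293 = -25.2928, grad_y = 2*3*-3.3531 = -20.1184
  x_2 = -2.5293 - 0.02*-25.2928 = -2.0234
  y_2 = -3.3531 - 0.02*-20.1184 = -2.9507
Step 3: grad_x = 2*5*-2.0234 = -20.2342, grad_y = 2*3*-2.9507 = -17.7042
  x_3 = -2.0234 - 0.02*-20.2342 = -1.6187
  y_3 = -2.9507 - 0.02*-17.7042 = -2.5966
f(-1.6187, -2.5966) = 5*(-1.6187)^2 + 3*(-2.5966)^2 = 33.3288


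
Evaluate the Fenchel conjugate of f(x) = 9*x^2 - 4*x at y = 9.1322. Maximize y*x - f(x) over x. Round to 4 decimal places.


f*(y) = sup_x {y*x - a*x^2 - b*x} = sup_x {(y-b)*x - a*x^2}
FOC: (y - b) - 2a*x = 0 => x* = (y - b)/(2a)
x* = (9.1322 + 4)/(2*9) = 0.7296
f*(9.1322) = (y-b)^2/(4a) = (9.1322 + 4)^2/(4*9)
= 172.4547/36 = 4.7904


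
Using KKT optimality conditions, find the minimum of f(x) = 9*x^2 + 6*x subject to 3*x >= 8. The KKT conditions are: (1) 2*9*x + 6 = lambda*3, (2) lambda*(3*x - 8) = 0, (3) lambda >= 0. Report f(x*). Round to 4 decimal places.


Step 1: Try lambda = 0 (constraint inactive).
x_unc = -6/(2*9) = -0.3333
Check: 3*-0.3333 = -0.9999 < 8 -- violated!
Step 2: Constraint must be active: 3*x = 8
x* = 8/3 = 2.6667 (rounded; the exact value 8/3 is used below)
lambda = (2*9*(8/3) + 6)/3 = 18.0
Step 3: Compute optimal value.
f(x*) = 9*(8/3)^2 + 6*(8/3) = 80.0


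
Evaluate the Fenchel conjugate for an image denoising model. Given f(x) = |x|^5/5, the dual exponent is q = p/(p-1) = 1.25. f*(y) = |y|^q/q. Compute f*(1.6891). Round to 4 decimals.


The conjugate exponent q satisfies 1/p + 1/q = 1.
p = 5, so q = 5/(5 - 1) = 1.25
|y|^q = 1.6891^1.25 = 1.9256
f*(1.6891) = 1.9256 / 1.25 = 1.5405


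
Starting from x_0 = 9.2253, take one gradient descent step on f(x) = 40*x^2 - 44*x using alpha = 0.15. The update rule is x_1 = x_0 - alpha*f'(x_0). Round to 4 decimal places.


We compute the gradient at x_0 and apply the update.
f'(x) = 80*x - 44
f'(9.2253) = 80*9.2253 - 44 = 694.024
x_1 = 9.2253 - 0.15*694.024 = -94.8783


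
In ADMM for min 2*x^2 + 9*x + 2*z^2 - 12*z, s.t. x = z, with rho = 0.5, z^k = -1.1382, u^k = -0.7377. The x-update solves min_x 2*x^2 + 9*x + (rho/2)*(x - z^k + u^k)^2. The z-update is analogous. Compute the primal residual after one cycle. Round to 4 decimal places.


ADMM iteration with rho = 0.5, z^k = -1.1382, u^k = -0.7377
Step 1: x-update.
Minimize 2*x^2 + 9*x + (0.5/2)*(x + 1.1382 - 0.7377)^2
FOC: (2*2 + 0.5)*x = -9 + 0.5*(-1.1382 + 0.7377)
x^{k+1} = -2.0445
Step 2: z-update.
Minimize 2*z^2 - 12*z + (0.5/2)*(-2.0445 - z - 0.7377)^2
FOC: (2*2 + 0.5)*z = 12 + 0.5*(-2.0445 - 0.7377)
z^{k+1} = 2.3575
Step 3: u-update.
u^{k+1} = -0.7377 - 2.0445 - 2.3575 = -5.1397
Step 4: Primal residual = |-2.0445 - 2.3575| = 4.402


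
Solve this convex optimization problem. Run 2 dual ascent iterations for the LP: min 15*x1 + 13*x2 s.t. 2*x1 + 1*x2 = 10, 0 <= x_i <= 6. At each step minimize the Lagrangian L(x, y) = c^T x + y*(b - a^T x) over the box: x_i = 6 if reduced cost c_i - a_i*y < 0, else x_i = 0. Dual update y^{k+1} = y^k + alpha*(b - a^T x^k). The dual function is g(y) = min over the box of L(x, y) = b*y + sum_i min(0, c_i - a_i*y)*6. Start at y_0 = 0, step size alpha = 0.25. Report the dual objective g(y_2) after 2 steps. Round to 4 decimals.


Dual ascent for LP: min 15*x1 + 13*x2, 2*x1 + 1*x2 = 10, 0 <= x_i <= 6
Step 1: y^k = 0.0, reduced costs: (15.0, 13.0)
  x^k = (0.0, 0.0), subgradient = b - a^T x = 10.0
  y^{k+1} = 0.0 + 0.25*10.0 = 2.5
Step 2: y^k = 2.5, reduced costs: (10.0, 10.5)
  x^k = (0.0, 0.0), subgradient = b - a^T x = 10.0
  y^{k+1} = 2.5 + 0.25*10.0 = 5.0
Dual objective at y_2 = 5.0: reduced costs (5.0, 8.0), box minimizer x = (0.0, 0.0)
g(y_2) = b*y + (c1 - a1*y)*x1 + (c2 - a2*y)*x2 = 10*5.0 + 5.0*0.0 + 8.0*0.0 = 50.0 + 0.0 + 0.0 = 50.0


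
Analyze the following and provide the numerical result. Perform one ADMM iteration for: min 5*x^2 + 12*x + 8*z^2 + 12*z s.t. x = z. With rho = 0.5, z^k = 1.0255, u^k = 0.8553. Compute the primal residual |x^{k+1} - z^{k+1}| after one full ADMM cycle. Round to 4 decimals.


ADMM iteration with rho = 0.5, z^k = 1.0255, u^k = 0.8553
Step 1: x-update.
Minimize 5*x^2 + 12*x + (0.5/2)*(x - 1.0255 + 0.8553)^2
FOC: (2*5 + 0.5)*x = -12 + 0.5*(1.0255 - 0.8553)
x^{k+1} = -1.1348
Step 2: z-update.
Minimize 8*z^2 + 12*z + (0.5/2)*(-1.1348 - z + 0.8553)^2
FOC: (2*8 + 0.5)*z = -12 + 0.5*(-1.1348 + 0.8553)
z^{k+1} = -0.7357
Step 3: u-update.
u^{k+1} = 0.8553 - 1.1348 + 0.7357 = 0.4563
Step 4: Primal residual = |-1.1348 + 0.7357| = 0.399


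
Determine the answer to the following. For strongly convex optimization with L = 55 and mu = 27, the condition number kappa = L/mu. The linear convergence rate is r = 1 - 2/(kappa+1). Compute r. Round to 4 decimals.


Step 1: Compute the condition number.
kappa = L/mu = 55/27 = 2.037
Step 2: Compute the convergence rate.
r = 1 - 2/(kappa + 1) = 1 - 2*mu/(L + mu) = (L - mu)/(L + mu) = 28/82 = 0.3415


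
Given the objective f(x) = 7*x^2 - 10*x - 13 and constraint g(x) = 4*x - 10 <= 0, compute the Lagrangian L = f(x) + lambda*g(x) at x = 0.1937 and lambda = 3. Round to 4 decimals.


Step 1: Evaluate f(x).
f(0.1937) = 7*0.1937^2 - 10*0.1937 - 13 = -14.6744
Step 2: Evaluate g(x).
g(0.1937) = 4*0.1937 - 10 = -9.2252
Step 3: Compute Lagrangian.
L = -14.6744 + 3*-9.2252 = -42.35


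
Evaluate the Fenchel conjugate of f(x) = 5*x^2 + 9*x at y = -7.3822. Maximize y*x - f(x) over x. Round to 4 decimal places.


f*(y) = sup_x {y*x - a*x^2 - b*x} = sup_x {(y-b)*x - a*x^2}
FOC: (y - b) - 2a*x = 0 => x* = (y - b)/(2a)
x* = (-7.3822 - 9)/(2*5) = -1.6382
f*(-7.3822) = (y-b)^2/(4a) = (-7.3822 - 9)^2/(4*5)
= 268.3765/20 = 13.4188


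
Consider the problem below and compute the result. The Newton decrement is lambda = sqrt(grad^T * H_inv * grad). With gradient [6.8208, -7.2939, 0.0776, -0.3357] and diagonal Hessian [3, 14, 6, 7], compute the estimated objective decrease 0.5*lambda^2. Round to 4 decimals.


Step 1: H is diagonal, so H^(-1) * g = [2.2736, -0.521, 0.0129, -0.048].
Step 2: g^T H^(-1) g = sum_i g_i^2 / H_ii
  = (6.8208)^2/3 + (-7.2939)^2/14 + (0.0776)^2/6 + (-0.3357)^2/7
  = 15.5078 + 3.8001 + 0.001 + 0.0161 = 19.3249
Step 3: Objective decrease = 0.5 * g^T H^(-1) g = 9.6625


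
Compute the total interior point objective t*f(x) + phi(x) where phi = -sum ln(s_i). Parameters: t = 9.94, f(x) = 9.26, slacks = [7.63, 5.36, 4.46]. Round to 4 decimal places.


Step 1: Compute log-barrier.
ln values: [2.0321, 1.679, 1.4951]
phi = -(2.0321 + 1.679 + 1.4951) = -5.2062
Step 2: Compute augmented objective.
t*f(x) = 9.94*9.26 = 92.0444
Total = 92.0444 - 5.2062 = 86.8382


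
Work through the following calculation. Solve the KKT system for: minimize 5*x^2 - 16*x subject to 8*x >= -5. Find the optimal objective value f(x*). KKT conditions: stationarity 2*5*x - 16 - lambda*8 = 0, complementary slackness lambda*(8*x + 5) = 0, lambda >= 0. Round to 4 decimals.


Step 1: Try lambda = 0 (constraint inactive).
Stationarity: 2*5*x - 16 = 0
x* = 16/(2*5) = 1.6
Check constraint: 8*1.6 = 12.8 >= -5 -- satisfied.
Step 2: Compute optimal value.
f(x*) = 5*1.6^2 - 16*1.6 = -12.8


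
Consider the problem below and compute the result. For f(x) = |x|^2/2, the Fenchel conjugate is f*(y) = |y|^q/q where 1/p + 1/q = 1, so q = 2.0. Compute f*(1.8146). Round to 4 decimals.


The conjugate exponent q satisfies 1/p + 1/q = 1.
p = 2, so q = 2/(2 - 1) = 2.0
|y|^q = 1.8146^2.0 = 3.2928
f*(1.8146) = 3.2928 / 2.0 = 1.6464


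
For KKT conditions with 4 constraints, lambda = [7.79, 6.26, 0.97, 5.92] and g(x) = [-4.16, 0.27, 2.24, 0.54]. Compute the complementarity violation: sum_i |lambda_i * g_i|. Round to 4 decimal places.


KKT complementary slackness check:
lambda_1 * g_1 = 7.79 * -4.16 = -32.4064
lambda_2 * g_2 = 6.26 * 0.27 = 1.6902
lambda_3 * g_3 = 0.97 * 2.24 = 2.1728
lambda_4 * g_4 = 5.92 * 0.54 = 3.1968
Total violation = 32.4064 + 1.6902 + 2.1728 + 3.1968 = 39.4662


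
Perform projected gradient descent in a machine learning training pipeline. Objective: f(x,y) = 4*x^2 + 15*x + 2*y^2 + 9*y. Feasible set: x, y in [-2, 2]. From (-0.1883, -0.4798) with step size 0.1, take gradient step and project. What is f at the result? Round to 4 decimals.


Step 1: Compute gradient at (-0.1883, -0.4798).
grad_x = 2*4*-0.1883 + 15 = 13.4936
grad_y = 2*2*-0.4798 + 9 = 7.0808
Step 2: Gradient step.
x_raw = -0.1883 - 0.1*13.4936 = -1.5377
y_raw = -0.4798 - 0.1*7.0808 = -1.1879
Step 3: Project onto [-2, 2].
x_proj = clip(-1.5377) = -1.5377
y_proj = clip(-1.1879) = -1.1879
Step 4: Evaluate f.
f(-1.5377, -1.1879) = -21.4761


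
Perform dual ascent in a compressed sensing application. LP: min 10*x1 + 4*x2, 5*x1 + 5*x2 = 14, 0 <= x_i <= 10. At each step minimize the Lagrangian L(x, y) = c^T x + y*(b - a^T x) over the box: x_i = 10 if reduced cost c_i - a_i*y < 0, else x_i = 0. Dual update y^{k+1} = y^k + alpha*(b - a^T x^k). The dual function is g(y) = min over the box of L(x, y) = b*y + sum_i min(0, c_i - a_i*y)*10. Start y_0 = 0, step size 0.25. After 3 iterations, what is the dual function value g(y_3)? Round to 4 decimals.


Dual ascent for LP: min 10*x1 + 4*x2, 5*x1 + 5*x2 = 14, 0 <= x_i <= 10
Step 1: y^k = 0.0, reduced costs: (10.0, 4.0)
  x^k = (0.0, 0.0), subgradient = b - a^T x = 14.0
  y^{k+1} = 0.0 + 0.25*14.0 = 3.5
Step 2: y^k = 3.5, reduced costs: (-7.5, -13.5)
  x^k = (10.0, 10.0), subgradient = b - a^T x = -86.0
  y^{k+1} = 3.5 + 0.25*-86.0 = -18.0
Step 3: y^k = -18.0, reduced costs: (100.0, 94.0)
  x^k = (0.0, 0.0), subgradient = b - a^T x = 14.0
  y^{k+1} = -18.0 + 0.25*14.0 = -14.5
Dual objective at y_3 = -14.5: reduced costs (82.5, 76.5), box minimizer x = (0.0, 0.0)
g(y_3) = b*y + (c1 - a1*y)*x1 + (c2 - a2*y)*x2 = 14*(-14.5) + 82.5*0.0 + 76.5*0.0 = -203.0 + 0.0 + 0.0 = -203.0


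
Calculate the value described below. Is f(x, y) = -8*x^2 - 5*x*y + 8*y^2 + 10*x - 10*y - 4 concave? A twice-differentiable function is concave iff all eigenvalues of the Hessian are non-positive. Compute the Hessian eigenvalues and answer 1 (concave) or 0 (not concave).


The Hessian of f(x,y) = -8*x^2 - 5*x*y + 8*y^2 + 10*x - 10*y - 4 is:
H = [[-16, -5], [-5, 16]]
Trace = -16 + 16 = 0
Determinant = -16*16 - (-5)^2 = -281
Discriminant = (0)^2 - 4*-281 = 1124.0
Eigenvalues: lambda_1 = -16.7631, lambda_2 = 16.7631
The function is not concave.

0


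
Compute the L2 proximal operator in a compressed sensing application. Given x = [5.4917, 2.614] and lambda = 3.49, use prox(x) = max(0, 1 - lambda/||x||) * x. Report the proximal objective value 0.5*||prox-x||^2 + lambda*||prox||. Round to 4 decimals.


Step 1: Compute ||x||.
||x|| = 6.0821
Step 2: Compute scaling factor.
scale = max(0, 1 - 3.49/6.0821) = 0.4262
Step 3: prox(x) = [2.3405, 1.114]
||prox(x)|| = 2.5921
Step 4: Proximal objective.
0.5*||prox-x||^2 = 6.0901
lambda*||prox|| = 9.0464
Total = 15.1364


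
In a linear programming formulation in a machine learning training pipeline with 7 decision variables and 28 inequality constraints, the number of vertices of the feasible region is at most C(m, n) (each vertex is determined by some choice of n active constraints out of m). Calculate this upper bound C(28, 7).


Each vertex corresponds to some choice of n active constraints out of m, so the number of vertices is at most C(m, n) = m! / (n!(m-n)!).
m = 28, n = 7
Numerator: 28 * 27 * 26 * 25 * 24 * 23 * 22
Denominator: 7! = 5040
C(28, 7) = 1184040


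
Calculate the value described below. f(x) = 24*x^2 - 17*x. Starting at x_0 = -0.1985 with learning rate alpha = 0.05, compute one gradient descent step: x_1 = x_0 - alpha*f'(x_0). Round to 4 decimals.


We compute the gradient at x_0 and apply the update.
f'(x) = 48*x - 17
f'(-0.1985) = 48*-0.1985 - 17 = -26.528
x_1 = -0.1985 - 0.05*-26.528 = 1.1279


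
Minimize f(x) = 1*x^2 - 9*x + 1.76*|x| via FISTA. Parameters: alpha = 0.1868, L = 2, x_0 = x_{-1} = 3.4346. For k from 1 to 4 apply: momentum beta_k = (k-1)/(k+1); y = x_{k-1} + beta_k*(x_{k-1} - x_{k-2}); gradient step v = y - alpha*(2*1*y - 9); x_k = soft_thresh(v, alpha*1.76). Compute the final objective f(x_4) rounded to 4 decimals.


FISTA on f(x) = 1*x^2 - 9*x + 1.76*|x|
L = 2, alpha = 0.1868
Iteration 1: beta = 0.0, y = 3.4346 + 0.0*(3.4346 - 3.4346) = 3.4346
  grad(y) = -2.1308, v = y - alpha*grad = 3.8326
  prox(v) = soft_thresh(3.8326, 0.3288) = 3.5039
Iteration 2: beta = 0.3333, y = 3.5039 + 0.3333*(3.5039 - 3.4346) = 3.527
  grad(y) = -1.9461, v = y - alpha*grad = 3.8905
  prox(v) = soft_thresh(3.8905, 0.3288) = 3.5617
Iteration 3: beta = 0.5, y = 3.5617 + 0.5*(3.5617 - 3.5039) = 3.5906
  grad(y) = -1.8187, v = y - alpha*grad = 3.9304
  prox(v) = soft_thresh(3.9304, 0.3288) = 3.6016
Iteration 4: beta = 0.6, y = 3.6016 + 0.6*(3.6016 - 3.5617) = 3.6255
  grad(y) = -1.7489, v = y - alpha*grad = 3.9522
  prox(v) = soft_thresh(3.9522, 0.3288) = 3.6235
f(x_4) = 1*3.6235^2 - 9*3.6235 + 1.76*|3.6235| = -13.1044


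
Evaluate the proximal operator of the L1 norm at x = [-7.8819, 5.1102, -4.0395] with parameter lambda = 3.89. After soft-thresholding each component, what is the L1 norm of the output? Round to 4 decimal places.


Soft-thresholding with lambda = 3.89:
prox(-7.8819) = sign(-7.8819)*max(|-7.8819| - 3.89, 0) = -3.9919
prox(5.1102) = sign(5.1102)*max(|5.1102| - 3.89, 0) = 1.2202
prox(-4.0395) = sign(-4.0395)*max(|-4.0395| - 3.89, 0) = -0.1495
prox(x) = [-3.9919, 1.2202, -0.1495]
||prox(x)||_1 = 3.9919 + 1.2202 + 0.1495 = 5.3616


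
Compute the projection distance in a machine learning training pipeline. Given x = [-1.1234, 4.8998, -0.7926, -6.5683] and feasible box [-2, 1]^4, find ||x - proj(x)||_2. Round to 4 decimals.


Project each component onto [-2, 1].
clip(-1.1234) = -1.1234, clip(4.8998) = 1.0, clip(-0.7926) = -0.7926, clip(-6.5683) = -2.0
Projection = [-1.1234, 1.0, -0.7926, -2.0]
Squared diffs: [0.0, 15.2084, 0.0, 20.8694]
Distance = sqrt(36.0778) = 6.0065


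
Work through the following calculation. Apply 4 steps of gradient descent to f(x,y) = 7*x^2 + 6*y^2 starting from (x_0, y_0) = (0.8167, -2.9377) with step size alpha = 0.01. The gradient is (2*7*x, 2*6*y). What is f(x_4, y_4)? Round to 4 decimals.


Gradient descent on f(x,y) = 7*x^2 + 6*y^2.
Starting point: (0.8167, -2.9377), alpha = 0.01
Step 1: grad_x = 2*7*0.8167 = 11.4338, grad_y = 2*6*-2.9377 = -35.2524
  x_1 = 0.8167 - 0.01*11.4338 = 0.7024
  y_1 = -2.9377 - 0.01*-35.2524 = -2.5852
Step 2: grad_x = 2*7*0.7024 = 9.8331, grad_y = 2*6*-2.5852 = -31.0221
  x_2 = 0.7024 - 0.01*9.8331 = 0.604
  y_2 = -2.5852 - 0.01*-31.0221 = -2.275
Step 3: grad_x = 2*7*0.604 = 8.4564, grad_y = 2*6*-2.275 = -27.2995
  x_3 = 0.604 - 0.01*8.4564 = 0.5195
  y_3 = -2.275 - 0.01*-27.2995 = -2.002
Step 4: grad_x = 2*7*0.5195 = 7.2725, grad_y = 2*6*-2.002 = -24.0235
  x_4 = 0.5195 - 0.01*7.2725 = 0.4467
  y_4 = -2.002 - 0.01*-24.0235 = -1.7617
f(0.4467, -1.7617) = 7*0.4467^2 + 6*(-1.7617)^2 = 20.0191


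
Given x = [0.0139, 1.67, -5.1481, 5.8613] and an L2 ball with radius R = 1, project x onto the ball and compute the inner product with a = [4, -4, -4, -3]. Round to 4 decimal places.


Step 1: Compute ||x|| (intermediates to 6 decimals).
||x|| = sqrt(0.0139^2 + 1.67^2 + (-5.1481)^2 + 5.8613^2) = 7.977899
Step 2: Project.
Since ||x|| > R, scale = R/||x|| = 1/7.977899 = 0.125346, proj(x) = scale * x
proj(x) = [0.001742, 0.209328, -0.645294, 0.734691]
Step 3: Dot product.
a^T * proj(x) = 4*0.001742 - 4*0.209328 - 4*(-0.645294) - 3*0.734691 = -0.4532
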